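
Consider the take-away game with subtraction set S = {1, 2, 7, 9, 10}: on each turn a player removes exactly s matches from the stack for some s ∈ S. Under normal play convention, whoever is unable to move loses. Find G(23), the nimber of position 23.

1

n :  0  1  2  3  4  5  6  7  8  9 10 11 12 13 14 15 16 17 18 19 20 21 22 23
G :  0  1  2  0  1  2  0  1  2  3  4  0  1  2  0  1  2  0  1  2  3  4  0  1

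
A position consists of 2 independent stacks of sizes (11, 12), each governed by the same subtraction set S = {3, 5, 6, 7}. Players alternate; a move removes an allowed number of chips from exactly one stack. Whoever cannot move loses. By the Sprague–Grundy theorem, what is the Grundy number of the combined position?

All stacks use S = {3, 5, 6, 7}:
n :  0  1  2  3  4  5  6  7  8  9 10 11 12
G :  0  0  0  1  1  1  2  2  2  3  0  0  0
Stack A: G(11) = 0.
Stack B: G(12) = 0.
Combined Grundy value = 0 ⊕ 0 = 0.

0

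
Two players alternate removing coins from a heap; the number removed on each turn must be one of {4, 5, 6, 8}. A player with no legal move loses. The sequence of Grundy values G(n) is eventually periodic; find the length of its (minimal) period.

12

n :  0  1  2  3  4  5  6  7  8  9 10 11 12 13 14 15 16 17 18 19 20 21 22 23 24 25
G :  0  0  0  0  1  1  1  1  2  2  2  2  0  0  0  0  1  1  1  1  2  2  2  2  0  0
G(n+12) = G(n) holds for n = 0,…,7 (a full window of length max(S) = 8), so the sequence is purely periodic with period 12.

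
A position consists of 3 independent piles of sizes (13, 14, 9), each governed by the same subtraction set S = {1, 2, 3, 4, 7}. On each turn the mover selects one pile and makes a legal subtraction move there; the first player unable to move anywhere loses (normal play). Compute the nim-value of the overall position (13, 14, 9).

3

All piles use S = {1, 2, 3, 4, 7}:
n :  0  1  2  3  4  5  6  7  8  9 10 11 12 13 14
G :  0  1  2  3  4  0  1  2  3  4  0  1  2  3  4
Pile A: G(13) = 3.
Pile B: G(14) = 4.
Pile C: G(9) = 4.
Combined Grundy value = 3 ⊕ 4 ⊕ 4 = 3.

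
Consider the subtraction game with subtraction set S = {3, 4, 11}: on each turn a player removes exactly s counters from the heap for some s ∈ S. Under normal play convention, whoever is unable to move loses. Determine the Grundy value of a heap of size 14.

G(0) = 0
G(1) = mex{} = 0
G(2) = mex{} = 0
G(3) = mex{0} = 1
G(4) = mex{0,0} = 1
G(5) = mex{0,0} = 1
G(6) = mex{1,0} = 2
G(7) = mex{1,1} = 0
G(8) = mex{1,1} = 0
G(9) = mex{2,1} = 0
G(10) = mex{0,2} = 1
G(11) = mex{0,0,0} = 1
G(12) = mex{0,0,0} = 1
G(13) = mex{1,0,0} = 2
G(14) = mex{1,1,1} = 0

0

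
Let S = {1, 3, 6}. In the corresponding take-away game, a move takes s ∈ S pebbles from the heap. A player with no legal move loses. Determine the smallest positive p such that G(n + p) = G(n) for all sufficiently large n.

G(0) = 0
G(1) = mex{0} = 1
G(2) = mex{1} = 0
G(3) = mex{0,0} = 1
G(4) = mex{1,1} = 0
G(5) = mex{0,0} = 1
G(6) = mex{1,1,0} = 2
G(7) = mex{2,0,1} = 3
G(8) = mex{3,1,0} = 2
G(9) = mex{2,2,1} = 0
G(10) = mex{0,3,0} = 1
G(11) = mex{1,2,1} = 0
G(12) = mex{0,0,2} = 1
G(13) = mex{1,1,3} = 0
G(14) = mex{0,0,2} = 1
G(15) = mex{1,1,0} = 2
G(16) = mex{2,0,1} = 3
G(17) = mex{3,1,0} = 2
G(18) = mex{2,2,1} = 0
G(19) = mex{0,3,0} = 1
G(n+9) = G(n) holds for n = 0,…,5 (a full window of length max(S) = 6), so the sequence is purely periodic with period 9.

9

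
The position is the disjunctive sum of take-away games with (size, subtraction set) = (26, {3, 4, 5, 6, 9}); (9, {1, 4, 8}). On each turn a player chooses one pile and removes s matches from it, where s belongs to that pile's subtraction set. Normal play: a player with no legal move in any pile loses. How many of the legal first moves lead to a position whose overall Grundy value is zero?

2

Pile A, S = {3, 4, 5, 6, 9}:
n :  0  1  2  3  4  5  6  7  8  9 10 11 12 13 14 15 16 17 18 19 20 21 22 23 24 25 26
G :  0  0  0  1  1  1  2  2  2  3  3  3  0  0  0  1  1  1  2  2  2  3  3  3  0  0  0
G_A(26) = 0.
Pile B, S = {1, 4, 8}:
G(0) = 0
G(1) = mex{0} = 1
G(2) = mex{1} = 0
G(3) = mex{0} = 1
G(4) = mex{1,0} = 2
G(5) = mex{2,1} = 0
G(6) = mex{0,0} = 1
G(7) = mex{1,1} = 0
G(8) = mex{0,2,0} = 1
G(9) = mex{1,0,1} = 2
G_B(9) = 2.
Combined Grundy value = 0 ⊕ 2 = 2.
A winning move leaves total XOR = 0, i.e. changes one component's Grundy value g to g ⊕ X where X is the current total.
Pile A: need g' = 0⊕2 = 2. Options: 26−3→G=3, 26−4→G=3, 26−5→G=3, 26−6→G=2, 26−9→G=1. Hits: 1.
Pile B: need g' = 2⊕2 = 0. Options: 9−1→G=1, 9−4→G=0, 9−8→G=1. Hits: 1.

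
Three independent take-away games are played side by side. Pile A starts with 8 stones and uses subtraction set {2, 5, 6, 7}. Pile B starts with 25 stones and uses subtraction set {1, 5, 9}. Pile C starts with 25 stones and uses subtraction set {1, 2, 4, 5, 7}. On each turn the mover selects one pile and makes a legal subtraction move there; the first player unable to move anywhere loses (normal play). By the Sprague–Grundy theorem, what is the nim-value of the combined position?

2

Pile A, S = {2, 5, 6, 7}:
G(0) = 0
G(1) = mex{} = 0
G(2) = mex{0} = 1
G(3) = mex{0} = 1
G(4) = mex{1} = 0
G(5) = mex{1,0} = 2
G(6) = mex{0,0,0} = 1
G(7) = mex{2,1,0,0} = 3
G(8) = mex{1,1,1,0} = 2
G_A(8) = 2.
Pile B, S = {1, 5, 9}:
n :  0  1  2  3  4  5  6  7  8  9 10 11 12 13 14 15 16 17 18 19 20 21 22 23 24 25
G :  0  1  0  1  0  1  0  1  0  1  0  1  0  1  0  1  0  1  0  1  0  1  0  1  0  1
G_B(25) = 1.
Pile C, S = {1, 2, 4, 5, 7}:
n :  0  1  2  3  4  5  6  7  8  9 10 11 12 13 14 15 16 17 18 19 20 21 22 23 24 25
G :  0  1  2  0  1  2  0  1  2  0  1  2  0  1  2  0  1  2  0  1  2  0  1  2  0  1
G_C(25) = 1.
Combined Grundy value = 2 ⊕ 1 ⊕ 1 = 2.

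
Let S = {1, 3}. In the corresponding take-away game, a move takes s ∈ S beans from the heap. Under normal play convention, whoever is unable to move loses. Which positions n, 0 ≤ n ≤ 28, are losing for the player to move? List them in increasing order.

n :  0  1  2  3  4  5  6  7  8  9 10 11 12 13 14 15 16 17 18 19 20 21 22 23 24 25 26 27 28
G :  0  1  0  1  0  1  0  1  0  1  0  1  0  1  0  1  0  1  0  1  0  1  0  1  0  1  0  1  0
P-positions are exactly the n with G(n) = 0.

0, 2, 4, 6, 8, 10, 12, 14, 16, 18, 20, 22, 24, 26, 28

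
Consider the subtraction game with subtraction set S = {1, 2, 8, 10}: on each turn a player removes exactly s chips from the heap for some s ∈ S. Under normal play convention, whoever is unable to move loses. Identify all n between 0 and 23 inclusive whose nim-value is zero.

n :  0  1  2  3  4  5  6  7  8  9 10 11 12 13 14 15 16 17 18 19 20 21 22 23
G :  0  1  2  0  1  2  0  1  2  0  1  2  0  1  2  0  1  2  0  1  2  0  1  2
P-positions are exactly the n with G(n) = 0.

0, 3, 6, 9, 12, 15, 18, 21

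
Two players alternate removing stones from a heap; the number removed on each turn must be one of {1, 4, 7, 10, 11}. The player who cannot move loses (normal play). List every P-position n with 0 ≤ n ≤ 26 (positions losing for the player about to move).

0, 2, 5, 8, 14, 17, 20, 22

n :  0  1  2  3  4  5  6  7  8  9 10 11 12 13 14 15 16 17 18 19 20 21 22 23 24 25 26
G :  0  1  0  1  2  0  1  2  0  1  2  3  2  3  0  1  3  0  1  3  0  1  0  1  2  3  2
P-positions are exactly the n with G(n) = 0.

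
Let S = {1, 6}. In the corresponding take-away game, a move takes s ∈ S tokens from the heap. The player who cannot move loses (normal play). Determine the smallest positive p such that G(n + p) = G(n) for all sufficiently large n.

7

n :  0  1  2  3  4  5  6  7  8  9 10 11 12 13 14 15
G :  0  1  0  1  0  1  2  0  1  0  1  0  1  2  0  1
G(n+7) = G(n) holds for n = 0,…,5 (a full window of length max(S) = 6), so the sequence is purely periodic with period 7.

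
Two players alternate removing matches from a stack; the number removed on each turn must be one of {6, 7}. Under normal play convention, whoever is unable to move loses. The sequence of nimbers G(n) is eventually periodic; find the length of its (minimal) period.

13

G(0) = 0
G(1) = mex{} = 0
G(2) = mex{} = 0
G(3) = mex{} = 0
G(4) = mex{} = 0
G(5) = mex{} = 0
G(6) = mex{0} = 1
G(7) = mex{0,0} = 1
G(8) = mex{0,0} = 1
G(9) = mex{0,0} = 1
G(10) = mex{0,0} = 1
G(11) = mex{0,0} = 1
G(12) = mex{1,0} = 2
G(13) = mex{1,1} = 0
G(14) = mex{1,1} = 0
G(15) = mex{1,1} = 0
G(16) = mex{1,1} = 0
G(17) = mex{1,1} = 0
G(18) = mex{2,1} = 0
G(19) = mex{0,2} = 1
G(20) = mex{0,0} = 1
G(21) = mex{0,0} = 1
G(22) = mex{0,0} = 1
G(23) = mex{0,0} = 1
G(24) = mex{0,0} = 1
G(25) = mex{1,0} = 2
G(26) = mex{1,1} = 0
G(27) = mex{1,1} = 0
G(n+13) = G(n) holds for n = 0,…,6 (a full window of length max(S) = 7), so the sequence is purely periodic with period 13.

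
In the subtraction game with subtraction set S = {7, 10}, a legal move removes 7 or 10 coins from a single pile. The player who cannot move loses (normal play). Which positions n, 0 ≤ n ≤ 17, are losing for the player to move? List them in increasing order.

0, 1, 2, 3, 4, 5, 6, 17

n :  0  1  2  3  4  5  6  7  8  9 10 11 12 13 14 15 16 17
G :  0  0  0  0  0  0  0  1  1  1  1  1  1  1  2  2  2  0
P-positions are exactly the n with G(n) = 0.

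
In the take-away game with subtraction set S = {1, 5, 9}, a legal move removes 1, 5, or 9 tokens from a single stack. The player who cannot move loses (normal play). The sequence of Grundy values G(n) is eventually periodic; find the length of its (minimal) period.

2

G(0) = 0
G(1) = mex{0} = 1
G(2) = mex{1} = 0
G(3) = mex{0} = 1
G(4) = mex{1} = 0
G(5) = mex{0,0} = 1
G(6) = mex{1,1} = 0
G(7) = mex{0,0} = 1
G(8) = mex{1,1} = 0
G(9) = mex{0,0,0} = 1
G(10) = mex{1,1,1} = 0
G(11) = mex{0,0,0} = 1
G(12) = mex{1,1,1} = 0
G(13) = mex{0,0,0} = 1
G(14) = mex{1,1,1} = 0
G(n+2) = G(n) holds for n = 0,…,8 (a full window of length max(S) = 9), so the sequence is purely periodic with period 2.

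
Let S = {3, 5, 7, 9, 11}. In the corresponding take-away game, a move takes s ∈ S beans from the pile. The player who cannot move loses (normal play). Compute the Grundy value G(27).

4

n :  0  1  2  3  4  5  6  7  8  9 10 11 12 13 14 15 16 17 18 19 20 21 22 23 24 25 26 27
G :  0  0  0  1  1  1  2  2  2  3  3  3  4  4  0  0  0  1  1  1  2  2  2  3  3  3  4  4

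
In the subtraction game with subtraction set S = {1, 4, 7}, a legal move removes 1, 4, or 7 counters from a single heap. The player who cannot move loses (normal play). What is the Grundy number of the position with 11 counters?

G(0) = 0
G(1) = mex{0} = 1
G(2) = mex{1} = 0
G(3) = mex{0} = 1
G(4) = mex{1,0} = 2
G(5) = mex{2,1} = 0
G(6) = mex{0,0} = 1
G(7) = mex{1,1,0} = 2
G(8) = mex{2,2,1} = 0
G(9) = mex{0,0,0} = 1
G(10) = mex{1,1,1} = 0
G(11) = mex{0,2,2} = 1

1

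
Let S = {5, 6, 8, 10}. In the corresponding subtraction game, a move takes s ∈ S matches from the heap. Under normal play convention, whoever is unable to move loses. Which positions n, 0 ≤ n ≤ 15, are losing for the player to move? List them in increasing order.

n :  0  1  2  3  4  5  6  7  8  9 10 11 12 13 14 15
G :  0  0  0  0  0  1  1  1  1  1  2  2  2  2  2  0
P-positions are exactly the n with G(n) = 0.

0, 1, 2, 3, 4, 15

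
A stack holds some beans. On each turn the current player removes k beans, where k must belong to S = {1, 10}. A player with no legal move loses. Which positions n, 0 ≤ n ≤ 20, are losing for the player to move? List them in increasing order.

G(0) = 0
G(1) = mex{0} = 1
G(2) = mex{1} = 0
G(3) = mex{0} = 1
G(4) = mex{1} = 0
G(5) = mex{0} = 1
G(6) = mex{1} = 0
G(7) = mex{0} = 1
G(8) = mex{1} = 0
G(9) = mex{0} = 1
G(10) = mex{1,0} = 2
G(11) = mex{2,1} = 0
G(12) = mex{0,0} = 1
G(13) = mex{1,1} = 0
G(14) = mex{0,0} = 1
G(15) = mex{1,1} = 0
G(16) = mex{0,0} = 1
G(17) = mex{1,1} = 0
G(18) = mex{0,0} = 1
G(19) = mex{1,1} = 0
G(20) = mex{0,2} = 1
P-positions are exactly the n with G(n) = 0.

0, 2, 4, 6, 8, 11, 13, 15, 17, 19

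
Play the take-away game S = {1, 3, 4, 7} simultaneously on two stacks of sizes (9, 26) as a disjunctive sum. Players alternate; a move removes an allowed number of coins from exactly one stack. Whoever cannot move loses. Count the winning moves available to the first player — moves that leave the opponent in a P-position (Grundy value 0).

4

All stacks use S = {1, 3, 4, 7}:
n :  0  1  2  3  4  5  6  7  8  9 10 11 12 13 14 15 16 17 18 19 20 21 22 23 24 25 26
G :  0  1  0  1  2  3  2  3  0  1  0  1  2  3  2  3  0  1  0  1  2  3  2  3  0  1  0
Stack A: G(9) = 1.
Stack B: G(26) = 0.
Combined Grundy value = 1 ⊕ 0 = 1.
A winning move leaves total XOR = 0, i.e. changes one component's Grundy value g to g ⊕ X where X is the current total.
Stack A: need g' = 1⊕1 = 0. Options: 9−1→G=0, 9−3→G=2, 9−4→G=3, 9−7→G=0. Hits: 2.
Stack B: need g' = 0⊕1 = 1. Options: 26−1→G=1, 26−3→G=3, 26−4→G=2, 26−7→G=1. Hits: 2.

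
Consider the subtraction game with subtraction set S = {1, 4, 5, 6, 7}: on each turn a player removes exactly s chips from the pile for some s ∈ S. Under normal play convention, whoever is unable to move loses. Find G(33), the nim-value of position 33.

1

n :  0  1  2  3  4  5  6  7  8  9 10 11 12 13 14 15 16 17 18 19 20 21 22 23 24 25 26 27 28 29 30 31 32 33
G :  0  1  0  1  2  3  2  3  4  5  0  1  0  1  2  3  2  3  4  5  0  1  0  1  2  3  2  3  4  5  0  1  0  1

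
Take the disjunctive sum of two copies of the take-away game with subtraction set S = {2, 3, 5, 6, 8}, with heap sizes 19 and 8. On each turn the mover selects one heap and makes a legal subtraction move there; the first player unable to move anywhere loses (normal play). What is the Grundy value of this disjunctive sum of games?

All heaps use S = {2, 3, 5, 6, 8}:
G(0) = 0
G(1) = mex{} = 0
G(2) = mex{0} = 1
G(3) = mex{0,0} = 1
G(4) = mex{1,0} = 2
G(5) = mex{1,1,0} = 2
G(6) = mex{2,1,0,0} = 3
G(7) = mex{2,2,1,0} = 3
G(8) = mex{3,2,1,1,0} = 4
G(9) = mex{3,3,2,1,0} = 4
G(10) = mex{4,3,2,2,1} = 0
G(11) = mex{4,4,3,2,1} = 0
G(12) = mex{0,4,3,3,2} = 1
G(13) = mex{0,0,4,3,2} = 1
G(14) = mex{1,0,4,4,3} = 2
G(15) = mex{1,1,0,4,3} = 2
G(16) = mex{2,1,0,0,4} = 3
G(17) = mex{2,2,1,0,4} = 3
G(18) = mex{3,2,1,1,0} = 4
G(19) = mex{3,3,2,1,0} = 4
Heap A: G(19) = 4.
Heap B: G(8) = 4.
Combined Grundy value = 4 ⊕ 4 = 0.

0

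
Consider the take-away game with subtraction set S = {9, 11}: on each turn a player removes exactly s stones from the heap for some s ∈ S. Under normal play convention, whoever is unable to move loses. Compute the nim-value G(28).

0

n :  0  1  2  3  4  5  6  7  8  9 10 11 12 13 14 15 16 17 18 19 20 21 22 23 24 25 26 27 28
G :  0  0  0  0  0  0  0  0  0  1  1  1  1  1  1  1  1  1  2  2  0  0  0  0  0  0  0  0  0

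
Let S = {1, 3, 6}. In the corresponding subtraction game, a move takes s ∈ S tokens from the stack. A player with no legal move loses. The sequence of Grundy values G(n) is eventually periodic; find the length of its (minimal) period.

n :  0  1  2  3  4  5  6  7  8  9 10 11 12 13 14 15 16 17 18 19
G :  0  1  0  1  0  1  2  3  2  0  1  0  1  0  1  2  3  2  0  1
G(n+9) = G(n) holds for n = 0,…,5 (a full window of length max(S) = 6), so the sequence is purely periodic with period 9.

9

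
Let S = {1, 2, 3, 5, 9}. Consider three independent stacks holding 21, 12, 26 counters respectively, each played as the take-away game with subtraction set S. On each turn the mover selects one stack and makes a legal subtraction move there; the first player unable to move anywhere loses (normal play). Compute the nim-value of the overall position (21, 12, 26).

3

All stacks use S = {1, 2, 3, 5, 9}:
G(0) = 0
G(1) = mex{0} = 1
G(2) = mex{1,0} = 2
G(3) = mex{2,1,0} = 3
G(4) = mex{3,2,1} = 0
G(5) = mex{0,3,2,0} = 1
G(6) = mex{1,0,3,1} = 2
G(7) = mex{2,1,0,2} = 3
G(8) = mex{3,2,1,3} = 0
G(9) = mex{0,3,2,0,0} = 1
G(10) = mex{1,0,3,1,1} = 2
G(11) = mex{2,1,0,2,2} = 3
G(12) = mex{3,2,1,3,3} = 0
G(13) = mex{0,3,2,0,0} = 1
G(14) = mex{1,0,3,1,1} = 2
G(15) = mex{2,1,0,2,2} = 3
G(16) = mex{3,2,1,3,3} = 0
G(17) = mex{0,3,2,0,0} = 1
G(18) = mex{1,0,3,1,1} = 2
G(19) = mex{2,1,0,2,2} = 3
G(20) = mex{3,2,1,3,3} = 0
G(21) = mex{0,3,2,0,0} = 1
G(22) = mex{1,0,3,1,1} = 2
G(23) = mex{2,1,0,2,2} = 3
G(24) = mex{3,2,1,3,3} = 0
G(25) = mex{0,3,2,0,0} = 1
G(26) = mex{1,0,3,1,1} = 2
Stack A: G(21) = 1.
Stack B: G(12) = 0.
Stack C: G(26) = 2.
Combined Grundy value = 1 ⊕ 0 ⊕ 2 = 3.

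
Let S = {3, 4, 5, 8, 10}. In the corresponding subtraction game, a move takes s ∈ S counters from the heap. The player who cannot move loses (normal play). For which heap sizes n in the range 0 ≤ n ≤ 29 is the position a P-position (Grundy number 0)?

0, 1, 2, 13, 14, 15, 26, 27, 28

G(0) = 0
G(1) = mex{} = 0
G(2) = mex{} = 0
G(3) = mex{0} = 1
G(4) = mex{0,0} = 1
G(5) = mex{0,0,0} = 1
G(6) = mex{1,0,0} = 2
G(7) = mex{1,1,0} = 2
G(8) = mex{1,1,1,0} = 2
G(9) = mex{2,1,1,0} = 3
G(10) = mex{2,2,1,0,0} = 3
G(11) = mex{2,2,2,1,0} = 3
G(12) = mex{3,2,2,1,0} = 4
G(13) = mex{3,3,2,1,1} = 0
G(14) = mex{3,3,3,2,1} = 0
G(15) = mex{4,3,3,2,1} = 0
G(16) = mex{0,4,3,2,2} = 1
G(17) = mex{0,0,4,3,2} = 1
G(18) = mex{0,0,0,3,2} = 1
G(19) = mex{1,0,0,3,3} = 2
G(20) = mex{1,1,0,4,3} = 2
G(21) = mex{1,1,1,0,3} = 2
G(22) = mex{2,1,1,0,4} = 3
G(23) = mex{2,2,1,0,0} = 3
G(24) = mex{2,2,2,1,0} = 3
G(25) = mex{3,2,2,1,0} = 4
G(26) = mex{3,3,2,1,1} = 0
G(27) = mex{3,3,3,2,1} = 0
G(28) = mex{4,3,3,2,1} = 0
G(29) = mex{0,4,3,2,2} = 1
P-positions are exactly the n with G(n) = 0.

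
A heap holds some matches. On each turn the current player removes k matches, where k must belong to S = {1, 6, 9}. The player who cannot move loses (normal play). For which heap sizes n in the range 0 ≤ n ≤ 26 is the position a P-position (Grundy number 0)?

0, 2, 4, 7, 12, 14, 17, 19, 22, 24

n :  0  1  2  3  4  5  6  7  8  9 10 11 12 13 14 15 16 17 18 19 20 21 22 23 24 25 26
G :  0  1  0  1  0  1  2  0  1  2  3  2  0  1  0  1  2  0  1  0  1  2  0  1  0  1  2
P-positions are exactly the n with G(n) = 0.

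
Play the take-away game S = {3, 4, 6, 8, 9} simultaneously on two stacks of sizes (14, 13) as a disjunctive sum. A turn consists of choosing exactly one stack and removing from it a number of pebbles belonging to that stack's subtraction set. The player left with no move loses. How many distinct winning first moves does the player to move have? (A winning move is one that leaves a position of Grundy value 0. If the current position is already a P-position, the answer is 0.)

0

All stacks use S = {3, 4, 6, 8, 9}:
G(0) = 0
G(1) = mex{} = 0
G(2) = mex{} = 0
G(3) = mex{0} = 1
G(4) = mex{0,0} = 1
G(5) = mex{0,0} = 1
G(6) = mex{1,0,0} = 2
G(7) = mex{1,1,0} = 2
G(8) = mex{1,1,0,0} = 2
G(9) = mex{2,1,1,0,0} = 3
G(10) = mex{2,2,1,0,0} = 3
G(11) = mex{2,2,1,1,0} = 3
G(12) = mex{3,2,2,1,1} = 0
G(13) = mex{3,3,2,1,1} = 0
G(14) = mex{3,3,2,2,1} = 0
Stack A: G(14) = 0.
Stack B: G(13) = 0.
Combined Grundy value = 0 ⊕ 0 = 0.
A winning move leaves total XOR = 0, i.e. changes one component's Grundy value g to g ⊕ X where X is the current total.
Stack A: target g' = 0⊕0 = 0, but every legal move changes the Grundy value (mex property), so 0 moves.
Stack B: target g' = 0⊕0 = 0, but every legal move changes the Grundy value (mex property), so 0 moves.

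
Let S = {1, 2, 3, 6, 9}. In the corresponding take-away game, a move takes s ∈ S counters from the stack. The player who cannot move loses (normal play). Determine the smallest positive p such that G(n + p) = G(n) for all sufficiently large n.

4

n :  0  1  2  3  4  5  6  7  8  9 10 11 12 13 14
G :  0  1  2  3  0  1  2  3  0  1  2  3  0  1  2
G(n+4) = G(n) holds for n = 0,…,8 (a full window of length max(S) = 9), so the sequence is purely periodic with period 4.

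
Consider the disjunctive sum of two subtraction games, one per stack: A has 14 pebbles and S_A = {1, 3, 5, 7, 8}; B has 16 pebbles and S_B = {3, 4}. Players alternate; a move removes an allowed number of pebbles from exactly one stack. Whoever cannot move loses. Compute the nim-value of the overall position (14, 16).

2

Stack A, S = {1, 3, 5, 7, 8}:
G(0) = 0
G(1) = mex{0} = 1
G(2) = mex{1} = 0
G(3) = mex{0,0} = 1
G(4) = mex{1,1} = 0
G(5) = mex{0,0,0} = 1
G(6) = mex{1,1,1} = 0
G(7) = mex{0,0,0,0} = 1
G(8) = mex{1,1,1,1,0} = 2
G(9) = mex{2,0,0,0,1} = 3
G(10) = mex{3,1,1,1,0} = 2
G(11) = mex{2,2,0,0,1} = 3
G(12) = mex{3,3,1,1,0} = 2
G(13) = mex{2,2,2,0,1} = 3
G(14) = mex{3,3,3,1,0} = 2
G_A(14) = 2.
Stack B, S = {3, 4}:
G(0) = 0
G(1) = mex{} = 0
G(2) = mex{} = 0
G(3) = mex{0} = 1
G(4) = mex{0,0} = 1
G(5) = mex{0,0} = 1
G(6) = mex{1,0} = 2
G(7) = mex{1,1} = 0
G(8) = mex{1,1} = 0
G(9) = mex{2,1} = 0
G(10) = mex{0,2} = 1
G(11) = mex{0,0} = 1
G(12) = mex{0,0} = 1
G(13) = mex{1,0} = 2
G(14) = mex{1,1} = 0
G(15) = mex{1,1} = 0
G(16) = mex{2,1} = 0
G_B(16) = 0.
Combined Grundy value = 2 ⊕ 0 = 2.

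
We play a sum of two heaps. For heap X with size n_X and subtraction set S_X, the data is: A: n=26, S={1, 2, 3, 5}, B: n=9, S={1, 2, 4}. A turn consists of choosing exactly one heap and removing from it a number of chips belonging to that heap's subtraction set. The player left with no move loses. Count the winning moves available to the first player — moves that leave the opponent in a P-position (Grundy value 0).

3

Heap A, S = {1, 2, 3, 5}:
G(0) = 0
G(1) = mex{0} = 1
G(2) = mex{1,0} = 2
G(3) = mex{2,1,0} = 3
G(4) = mex{3,2,1} = 0
G(5) = mex{0,3,2,0} = 1
G(6) = mex{1,0,3,1} = 2
G(7) = mex{2,1,0,2} = 3
G(8) = mex{3,2,1,3} = 0
G(9) = mex{0,3,2,0} = 1
G(10) = mex{1,0,3,1} = 2
G(11) = mex{2,1,0,2} = 3
G(12) = mex{3,2,1,3} = 0
G(13) = mex{0,3,2,0} = 1
G(14) = mex{1,0,3,1} = 2
G(15) = mex{2,1,0,2} = 3
G(16) = mex{3,2,1,3} = 0
G(17) = mex{0,3,2,0} = 1
G(18) = mex{1,0,3,1} = 2
G(19) = mex{2,1,0,2} = 3
G(20) = mex{3,2,1,3} = 0
G(21) = mex{0,3,2,0} = 1
G(22) = mex{1,0,3,1} = 2
G(23) = mex{2,1,0,2} = 3
G(24) = mex{3,2,1,3} = 0
G(25) = mex{0,3,2,0} = 1
G(26) = mex{1,0,3,1} = 2
G_A(26) = 2.
Heap B, S = {1, 2, 4}:
G(0) = 0
G(1) = mex{0} = 1
G(2) = mex{1,0} = 2
G(3) = mex{2,1} = 0
G(4) = mex{0,2,0} = 1
G(5) = mex{1,0,1} = 2
G(6) = mex{2,1,2} = 0
G(7) = mex{0,2,0} = 1
G(8) = mex{1,0,1} = 2
G(9) = mex{2,1,2} = 0
G_B(9) = 0.
Combined Grundy value = 2 ⊕ 0 = 2.
A winning move leaves total XOR = 0, i.e. changes one component's Grundy value g to g ⊕ X where X is the current total.
Heap A: need g' = 2⊕2 = 0. Options: 26−1→G=1, 26−2→G=0, 26−3→G=3, 26−5→G=1. Hits: 1.
Heap B: need g' = 0⊕2 = 2. Options: 9−1→G=2, 9−2→G=1, 9−4→G=2. Hits: 2.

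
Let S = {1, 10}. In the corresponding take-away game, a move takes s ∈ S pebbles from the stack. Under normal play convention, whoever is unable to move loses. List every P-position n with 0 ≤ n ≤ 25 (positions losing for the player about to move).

0, 2, 4, 6, 8, 11, 13, 15, 17, 19, 22, 24

n :  0  1  2  3  4  5  6  7  8  9 10 11 12 13 14 15 16 17 18 19 20 21 22 23 24 25
G :  0  1  0  1  0  1  0  1  0  1  2  0  1  0  1  0  1  0  1  0  1  2  0  1  0  1
P-positions are exactly the n with G(n) = 0.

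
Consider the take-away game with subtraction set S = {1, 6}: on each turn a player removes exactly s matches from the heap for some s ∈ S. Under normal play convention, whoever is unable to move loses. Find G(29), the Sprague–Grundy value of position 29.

n :  0  1  2  3  4  5  6  7  8  9 10 11 12 13 14 15 16 17 18 19 20 21 22 23 24 25 26 27 28 29
G :  0  1  0  1  0  1  2  0  1  0  1  0  1  2  0  1  0  1  0  1  2  0  1  0  1  0  1  2  0  1

1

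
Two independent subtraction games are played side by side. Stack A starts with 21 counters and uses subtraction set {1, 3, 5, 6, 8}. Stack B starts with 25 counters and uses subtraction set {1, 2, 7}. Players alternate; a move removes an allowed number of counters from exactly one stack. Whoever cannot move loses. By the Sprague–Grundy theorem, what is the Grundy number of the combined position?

3

Stack A, S = {1, 3, 5, 6, 8}:
G(0) = 0
G(1) = mex{0} = 1
G(2) = mex{1} = 0
G(3) = mex{0,0} = 1
G(4) = mex{1,1} = 0
G(5) = mex{0,0,0} = 1
G(6) = mex{1,1,1,0} = 2
G(7) = mex{2,0,0,1} = 3
G(8) = mex{3,1,1,0,0} = 2
G(9) = mex{2,2,0,1,1} = 3
G(10) = mex{3,3,1,0,0} = 2
G(11) = mex{2,2,2,1,1} = 0
G(12) = mex{0,3,3,2,0} = 1
G(13) = mex{1,2,2,3,1} = 0
G(14) = mex{0,0,3,2,2} = 1
G(15) = mex{1,1,2,3,3} = 0
G(16) = mex{0,0,0,2,2} = 1
G(17) = mex{1,1,1,0,3} = 2
G(18) = mex{2,0,0,1,2} = 3
G(19) = mex{3,1,1,0,0} = 2
G(20) = mex{2,2,0,1,1} = 3
G(21) = mex{3,3,1,0,0} = 2
G_A(21) = 2.
Stack B, S = {1, 2, 7}:
n :  0  1  2  3  4  5  6  7  8  9 10 11 12 13 14 15 16 17 18 19 20 21 22 23 24 25
G :  0  1  2  0  1  2  0  1  2  0  1  2  0  1  2  0  1  2  0  1  2  0  1  2  0  1
G_B(25) = 1.
Combined Grundy value = 2 ⊕ 1 = 3.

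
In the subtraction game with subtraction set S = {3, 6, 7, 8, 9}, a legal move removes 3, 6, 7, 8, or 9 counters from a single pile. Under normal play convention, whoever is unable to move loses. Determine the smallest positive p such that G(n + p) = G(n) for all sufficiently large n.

12

n :  0  1  2  3  4  5  6  7  8  9 10 11 12 13 14 15 16 17 18 19 20 21 22 23 24 25
G :  0  0  0  1  1  1  2  2  2  3  3  3  0  0  0  1  1  1  2  2  2  3  3  3  0  0
G(n+12) = G(n) holds for n = 0,…,8 (a full window of length max(S) = 9), so the sequence is purely periodic with period 12.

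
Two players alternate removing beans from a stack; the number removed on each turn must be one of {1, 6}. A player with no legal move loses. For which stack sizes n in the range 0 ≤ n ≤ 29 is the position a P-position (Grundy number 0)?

n :  0  1  2  3  4  5  6  7  8  9 10 11 12 13 14 15 16 17 18 19 20 21 22 23 24 25 26 27 28 29
G :  0  1  0  1  0  1  2  0  1  0  1  0  1  2  0  1  0  1  0  1  2  0  1  0  1  0  1  2  0  1
P-positions are exactly the n with G(n) = 0.

0, 2, 4, 7, 9, 11, 14, 16, 18, 21, 23, 25, 28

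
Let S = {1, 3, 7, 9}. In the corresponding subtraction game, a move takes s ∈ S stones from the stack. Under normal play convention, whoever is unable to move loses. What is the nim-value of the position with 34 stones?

G(0) = 0
G(1) = mex{0} = 1
G(2) = mex{1} = 0
G(3) = mex{0,0} = 1
G(4) = mex{1,1} = 0
G(5) = mex{0,0} = 1
G(6) = mex{1,1} = 0
G(7) = mex{0,0,0} = 1
G(8) = mex{1,1,1} = 0
G(9) = mex{0,0,0,0} = 1
G(10) = mex{1,1,1,1} = 0
G(11) = mex{0,0,0,0} = 1
G(12) = mex{1,1,1,1} = 0
G(13) = mex{0,0,0,0} = 1
G(14) = mex{1,1,1,1} = 0
G(15) = mex{0,0,0,0} = 1
G(16) = mex{1,1,1,1} = 0
G(17) = mex{0,0,0,0} = 1
G(18) = mex{1,1,1,1} = 0
G(19) = mex{0,0,0,0} = 1
G(20) = mex{1,1,1,1} = 0
G(21) = mex{0,0,0,0} = 1
G(22) = mex{1,1,1,1} = 0
G(23) = mex{0,0,0,0} = 1
G(24) = mex{1,1,1,1} = 0
G(25) = mex{0,0,0,0} = 1
G(26) = mex{1,1,1,1} = 0
G(27) = mex{0,0,0,0} = 1
G(28) = mex{1,1,1,1} = 0
G(29) = mex{0,0,0,0} = 1
G(30) = mex{1,1,1,1} = 0
G(31) = mex{0,0,0,0} = 1
G(32) = mex{1,1,1,1} = 0
G(33) = mex{0,0,0,0} = 1
G(34) = mex{1,1,1,1} = 0

0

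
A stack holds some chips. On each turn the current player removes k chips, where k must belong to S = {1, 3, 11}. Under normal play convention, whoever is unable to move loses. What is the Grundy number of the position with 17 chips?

1

n :  0  1  2  3  4  5  6  7  8  9 10 11 12 13 14 15 16 17
G :  0  1  0  1  0  1  0  1  0  1  0  1  0  1  0  1  0  1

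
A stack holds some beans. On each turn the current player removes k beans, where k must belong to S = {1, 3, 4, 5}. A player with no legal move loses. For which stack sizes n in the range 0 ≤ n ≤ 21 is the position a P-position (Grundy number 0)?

G(0) = 0
G(1) = mex{0} = 1
G(2) = mex{1} = 0
G(3) = mex{0,0} = 1
G(4) = mex{1,1,0} = 2
G(5) = mex{2,0,1,0} = 3
G(6) = mex{3,1,0,1} = 2
G(7) = mex{2,2,1,0} = 3
G(8) = mex{3,3,2,1} = 0
G(9) = mex{0,2,3,2} = 1
G(10) = mex{1,3,2,3} = 0
G(11) = mex{0,0,3,2} = 1
G(12) = mex{1,1,0,3} = 2
G(13) = mex{2,0,1,0} = 3
G(14) = mex{3,1,0,1} = 2
G(15) = mex{2,2,1,0} = 3
G(16) = mex{3,3,2,1} = 0
G(17) = mex{0,2,3,2} = 1
G(18) = mex{1,3,2,3} = 0
G(19) = mex{0,0,3,2} = 1
G(20) = mex{1,1,0,3} = 2
G(21) = mex{2,0,1,0} = 3
P-positions are exactly the n with G(n) = 0.

0, 2, 8, 10, 16, 18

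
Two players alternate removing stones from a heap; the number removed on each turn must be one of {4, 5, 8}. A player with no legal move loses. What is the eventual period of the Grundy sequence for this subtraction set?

12

G(0) = 0
G(1) = mex{} = 0
G(2) = mex{} = 0
G(3) = mex{} = 0
G(4) = mex{0} = 1
G(5) = mex{0,0} = 1
G(6) = mex{0,0} = 1
G(7) = mex{0,0} = 1
G(8) = mex{1,0,0} = 2
G(9) = mex{1,1,0} = 2
G(10) = mex{1,1,0} = 2
G(11) = mex{1,1,0} = 2
G(12) = mex{2,1,1} = 0
G(13) = mex{2,2,1} = 0
G(14) = mex{2,2,1} = 0
G(15) = mex{2,2,1} = 0
G(16) = mex{0,2,2} = 1
G(17) = mex{0,0,2} = 1
G(18) = mex{0,0,2} = 1
G(19) = mex{0,0,2} = 1
G(20) = mex{1,0,0} = 2
G(21) = mex{1,1,0} = 2
G(22) = mex{1,1,0} = 2
G(23) = mex{1,1,0} = 2
G(24) = mex{2,1,1} = 0
G(25) = mex{2,2,1} = 0
G(n+12) = G(n) holds for n = 0,…,7 (a full window of length max(S) = 8), so the sequence is purely periodic with period 12.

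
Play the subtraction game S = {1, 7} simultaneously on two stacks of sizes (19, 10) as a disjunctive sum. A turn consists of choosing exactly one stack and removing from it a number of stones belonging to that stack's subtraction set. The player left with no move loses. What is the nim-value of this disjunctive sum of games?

1

All stacks use S = {1, 7}:
G(0) = 0
G(1) = mex{0} = 1
G(2) = mex{1} = 0
G(3) = mex{0} = 1
G(4) = mex{1} = 0
G(5) = mex{0} = 1
G(6) = mex{1} = 0
G(7) = mex{0,0} = 1
G(8) = mex{1,1} = 0
G(9) = mex{0,0} = 1
G(10) = mex{1,1} = 0
G(11) = mex{0,0} = 1
G(12) = mex{1,1} = 0
G(13) = mex{0,0} = 1
G(14) = mex{1,1} = 0
G(15) = mex{0,0} = 1
G(16) = mex{1,1} = 0
G(17) = mex{0,0} = 1
G(18) = mex{1,1} = 0
G(19) = mex{0,0} = 1
Stack A: G(19) = 1.
Stack B: G(10) = 0.
Combined Grundy value = 1 ⊕ 0 = 1.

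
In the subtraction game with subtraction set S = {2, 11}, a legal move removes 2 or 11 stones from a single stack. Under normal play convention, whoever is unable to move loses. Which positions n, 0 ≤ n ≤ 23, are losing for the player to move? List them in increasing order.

0, 1, 4, 5, 8, 9, 13, 14, 17, 18, 21, 22

G(0) = 0
G(1) = mex{} = 0
G(2) = mex{0} = 1
G(3) = mex{0} = 1
G(4) = mex{1} = 0
G(5) = mex{1} = 0
G(6) = mex{0} = 1
G(7) = mex{0} = 1
G(8) = mex{1} = 0
G(9) = mex{1} = 0
G(10) = mex{0} = 1
G(11) = mex{0,0} = 1
G(12) = mex{1,0} = 2
G(13) = mex{1,1} = 0
G(14) = mex{2,1} = 0
G(15) = mex{0,0} = 1
G(16) = mex{0,0} = 1
G(17) = mex{1,1} = 0
G(18) = mex{1,1} = 0
G(19) = mex{0,0} = 1
G(20) = mex{0,0} = 1
G(21) = mex{1,1} = 0
G(22) = mex{1,1} = 0
G(23) = mex{0,2} = 1
P-positions are exactly the n with G(n) = 0.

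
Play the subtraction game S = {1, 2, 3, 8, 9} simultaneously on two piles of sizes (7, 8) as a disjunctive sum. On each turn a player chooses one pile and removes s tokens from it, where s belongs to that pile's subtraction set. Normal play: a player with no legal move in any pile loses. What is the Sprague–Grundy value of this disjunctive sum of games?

All piles use S = {1, 2, 3, 8, 9}:
n : 0 1 2 3 4 5 6 7 8
G : 0 1 2 3 0 1 2 3 4
Pile A: G(7) = 3.
Pile B: G(8) = 4.
Combined Grundy value = 3 ⊕ 4 = 7.

7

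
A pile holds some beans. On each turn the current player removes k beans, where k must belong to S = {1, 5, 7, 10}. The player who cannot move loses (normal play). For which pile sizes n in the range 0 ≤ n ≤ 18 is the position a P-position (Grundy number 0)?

0, 2, 4, 6, 8, 17

n :  0  1  2  3  4  5  6  7  8  9 10 11 12 13 14 15 16 17 18
G :  0  1  0  1  0  1  0  1  0  1  2  3  2  3  2  3  2  0  1
P-positions are exactly the n with G(n) = 0.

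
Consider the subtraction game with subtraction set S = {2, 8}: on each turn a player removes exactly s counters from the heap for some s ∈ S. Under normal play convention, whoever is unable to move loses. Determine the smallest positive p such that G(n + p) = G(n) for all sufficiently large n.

n :  0  1  2  3  4  5  6  7  8  9 10 11 12 13 14 15 16 17 18 19 20 21
G :  0  0  1  1  0  0  1  1  2  2  0  0  1  1  0  0  1  1  2  2  0  0
G(n+10) = G(n) holds for n = 0,…,7 (a full window of length max(S) = 8), so the sequence is purely periodic with period 10.

10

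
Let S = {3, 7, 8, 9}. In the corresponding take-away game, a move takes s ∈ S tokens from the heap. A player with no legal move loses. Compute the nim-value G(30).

n :  0  1  2  3  4  5  6  7  8  9 10 11 12 13 14 15 16 17 18 19 20 21 22 23 24 25 26 27 28 29 30
G :  0  0  0  1  1  1  0  2  2  1  3  3  0  2  4  1  0  0  0  1  1  1  0  2  2  1  3  3  0  2  4

4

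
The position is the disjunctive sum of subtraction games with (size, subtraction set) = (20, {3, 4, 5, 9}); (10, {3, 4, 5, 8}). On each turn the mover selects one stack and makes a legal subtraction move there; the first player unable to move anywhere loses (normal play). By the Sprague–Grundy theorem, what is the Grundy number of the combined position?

1

Stack A, S = {3, 4, 5, 9}:
n :  0  1  2  3  4  5  6  7  8  9 10 11 12 13 14 15 16 17 18 19 20
G :  0  0  0  1  1  1  2  2  0  3  3  1  4  2  0  0  0  1  1  1  2
G_A(20) = 2.
Stack B, S = {3, 4, 5, 8}:
G(0) = 0
G(1) = mex{} = 0
G(2) = mex{} = 0
G(3) = mex{0} = 1
G(4) = mex{0,0} = 1
G(5) = mex{0,0,0} = 1
G(6) = mex{1,0,0} = 2
G(7) = mex{1,1,0} = 2
G(8) = mex{1,1,1,0} = 2
G(9) = mex{2,1,1,0} = 3
G(10) = mex{2,2,1,0} = 3
G_B(10) = 3.
Combined Grundy value = 2 ⊕ 3 = 1.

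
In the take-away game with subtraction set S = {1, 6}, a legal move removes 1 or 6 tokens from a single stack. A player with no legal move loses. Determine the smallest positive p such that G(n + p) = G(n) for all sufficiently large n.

n :  0  1  2  3  4  5  6  7  8  9 10 11 12 13 14 15
G :  0  1  0  1  0  1  2  0  1  0  1  0  1  2  0  1
G(n+7) = G(n) holds for n = 0,…,5 (a full window of length max(S) = 6), so the sequence is purely periodic with period 7.

7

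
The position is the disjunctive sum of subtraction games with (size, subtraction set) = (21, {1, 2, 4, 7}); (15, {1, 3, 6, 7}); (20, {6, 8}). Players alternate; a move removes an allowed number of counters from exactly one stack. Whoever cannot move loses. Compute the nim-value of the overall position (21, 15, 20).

0

Stack A, S = {1, 2, 4, 7}:
G(0) = 0
G(1) = mex{0} = 1
G(2) = mex{1,0} = 2
G(3) = mex{2,1} = 0
G(4) = mex{0,2,0} = 1
G(5) = mex{1,0,1} = 2
G(6) = mex{2,1,2} = 0
G(7) = mex{0,2,0,0} = 1
G(8) = mex{1,0,1,1} = 2
G(9) = mex{2,1,2,2} = 0
G(10) = mex{0,2,0,0} = 1
G(11) = mex{1,0,1,1} = 2
G(12) = mex{2,1,2,2} = 0
G(13) = mex{0,2,0,0} = 1
G(14) = mex{1,0,1,1} = 2
G(15) = mex{2,1,2,2} = 0
G(16) = mex{0,2,0,0} = 1
G(17) = mex{1,0,1,1} = 2
G(18) = mex{2,1,2,2} = 0
G(19) = mex{0,2,0,0} = 1
G(20) = mex{1,0,1,1} = 2
G(21) = mex{2,1,2,2} = 0
G_A(21) = 0.
Stack B, S = {1, 3, 6, 7}:
G(0) = 0
G(1) = mex{0} = 1
G(2) = mex{1} = 0
G(3) = mex{0,0} = 1
G(4) = mex{1,1} = 0
G(5) = mex{0,0} = 1
G(6) = mex{1,1,0} = 2
G(7) = mex{2,0,1,0} = 3
G(8) = mex{3,1,0,1} = 2
G(9) = mex{2,2,1,0} = 3
G(10) = mex{3,3,0,1} = 2
G(11) = mex{2,2,1,0} = 3
G(12) = mex{3,3,2,1} = 0
G(13) = mex{0,2,3,2} = 1
G(14) = mex{1,3,2,3} = 0
G(15) = mex{0,0,3,2} = 1
G_B(15) = 1.
Stack C, S = {6, 8}:
n :  0  1  2  3  4  5  6  7  8  9 10 11 12 13 14 15 16 17 18 19 20
G :  0  0  0  0  0  0  1  1  1  1  1  1  2  2  0  0  0  0  0  0  1
G_C(20) = 1.
Combined Grundy value = 0 ⊕ 1 ⊕ 1 = 0.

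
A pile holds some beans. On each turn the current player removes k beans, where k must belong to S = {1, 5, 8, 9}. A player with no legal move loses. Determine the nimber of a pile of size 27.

G(0) = 0
G(1) = mex{0} = 1
G(2) = mex{1} = 0
G(3) = mex{0} = 1
G(4) = mex{1} = 0
G(5) = mex{0,0} = 1
G(6) = mex{1,1} = 0
G(7) = mex{0,0} = 1
G(8) = mex{1,1,0} = 2
G(9) = mex{2,0,1,0} = 3
G(10) = mex{3,1,0,1} = 2
G(11) = mex{2,0,1,0} = 3
G(12) = mex{3,1,0,1} = 2
G(13) = mex{2,2,1,0} = 3
G(14) = mex{3,3,0,1} = 2
G(15) = mex{2,2,1,0} = 3
G(16) = mex{3,3,2,1} = 0
G(17) = mex{0,2,3,2} = 1
G(18) = mex{1,3,2,3} = 0
G(19) = mex{0,2,3,2} = 1
G(20) = mex{1,3,2,3} = 0
G(21) = mex{0,0,3,2} = 1
G(22) = mex{1,1,2,3} = 0
G(23) = mex{0,0,3,2} = 1
G(24) = mex{1,1,0,3} = 2
G(25) = mex{2,0,1,0} = 3
G(26) = mex{3,1,0,1} = 2
G(27) = mex{2,0,1,0} = 3

3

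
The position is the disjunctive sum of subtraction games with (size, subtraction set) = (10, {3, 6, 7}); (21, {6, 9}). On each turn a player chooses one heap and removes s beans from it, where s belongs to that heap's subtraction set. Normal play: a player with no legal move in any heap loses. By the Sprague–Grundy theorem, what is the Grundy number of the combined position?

Heap A, S = {3, 6, 7}:
n :  0  1  2  3  4  5  6  7  8  9 10
G :  0  0  0  1  1  1  2  2  2  3  0
G_A(10) = 0.
Heap B, S = {6, 9}:
n :  0  1  2  3  4  5  6  7  8  9 10 11 12 13 14 15 16 17 18 19 20 21
G :  0  0  0  0  0  0  1  1  1  1  1  1  2  2  2  0  0  0  0  0  0  1
G_B(21) = 1.
Combined Grundy value = 0 ⊕ 1 = 1.

1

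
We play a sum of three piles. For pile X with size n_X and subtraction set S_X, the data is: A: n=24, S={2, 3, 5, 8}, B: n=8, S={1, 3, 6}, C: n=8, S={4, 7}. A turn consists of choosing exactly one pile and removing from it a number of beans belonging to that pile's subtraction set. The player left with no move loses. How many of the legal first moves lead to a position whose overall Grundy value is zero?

Pile A, S = {2, 3, 5, 8}:
G(0) = 0
G(1) = mex{} = 0
G(2) = mex{0} = 1
G(3) = mex{0,0} = 1
G(4) = mex{1,0} = 2
G(5) = mex{1,1,0} = 2
G(6) = mex{2,1,0} = 3
G(7) = mex{2,2,1} = 0
G(8) = mex{3,2,1,0} = 4
G(9) = mex{0,3,2,0} = 1
G(10) = mex{4,0,2,1} = 3
G(11) = mex{1,4,3,1} = 0
G(12) = mex{3,1,0,2} = 4
G(13) = mex{0,3,4,2} = 1
G(14) = mex{4,0,1,3} = 2
G(15) = mex{1,4,3,0} = 2
G(16) = mex{2,1,0,4} = 3
G(17) = mex{2,2,4,1} = 0
G(18) = mex{3,2,1,3} = 0
G(19) = mex{0,3,2,0} = 1
G(20) = mex{0,0,2,4} = 1
G(21) = mex{1,0,3,1} = 2
G(22) = mex{1,1,0,2} = 3
G(23) = mex{2,1,0,2} = 3
G(24) = mex{3,2,1,3} = 0
G_A(24) = 0.
Pile B, S = {1, 3, 6}:
G(0) = 0
G(1) = mex{0} = 1
G(2) = mex{1} = 0
G(3) = mex{0,0} = 1
G(4) = mex{1,1} = 0
G(5) = mex{0,0} = 1
G(6) = mex{1,1,0} = 2
G(7) = mex{2,0,1} = 3
G(8) = mex{3,1,0} = 2
G_B(8) = 2.
Pile C, S = {4, 7}:
G(0) = 0
G(1) = mex{} = 0
G(2) = mex{} = 0
G(3) = mex{} = 0
G(4) = mex{0} = 1
G(5) = mex{0} = 1
G(6) = mex{0} = 1
G(7) = mex{0,0} = 1
G(8) = mex{1,0} = 2
G_C(8) = 2.
Combined Grundy value = 0 ⊕ 2 ⊕ 2 = 0.
A winning move leaves total XOR = 0, i.e. changes one component's Grundy value g to g ⊕ X where X is the current total.
Pile A: target g' = 0⊕0 = 0, but every legal move changes the Grundy value (mex property), so 0 moves.
Pile B: target g' = 2⊕0 = 2, but every legal move changes the Grundy value (mex property), so 0 moves.
Pile C: target g' = 2⊕0 = 2, but every legal move changes the Grundy value (mex property), so 0 moves.

0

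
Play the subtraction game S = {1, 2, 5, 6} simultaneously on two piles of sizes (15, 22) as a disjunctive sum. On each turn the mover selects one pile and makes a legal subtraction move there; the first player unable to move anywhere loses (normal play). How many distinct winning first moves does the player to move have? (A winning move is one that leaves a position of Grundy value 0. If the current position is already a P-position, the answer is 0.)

All piles use S = {1, 2, 5, 6}:
G(0) = 0
G(1) = mex{0} = 1
G(2) = mex{1,0} = 2
G(3) = mex{2,1} = 0
G(4) = mex{0,2} = 1
G(5) = mex{1,0,0} = 2
G(6) = mex{2,1,1,0} = 3
G(7) = mex{3,2,2,1} = 0
G(8) = mex{0,3,0,2} = 1
G(9) = mex{1,0,1,0} = 2
G(10) = mex{2,1,2,1} = 0
G(11) = mex{0,2,3,2} = 1
G(12) = mex{1,0,0,3} = 2
G(13) = mex{2,1,1,0} = 3
G(14) = mex{3,2,2,1} = 0
G(15) = mex{0,3,0,2} = 1
G(16) = mex{1,0,1,0} = 2
G(17) = mex{2,1,2,1} = 0
G(18) = mex{0,2,3,2} = 1
G(19) = mex{1,0,0,3} = 2
G(20) = mex{2,1,1,0} = 3
G(21) = mex{3,2,2,1} = 0
G(22) = mex{0,3,0,2} = 1
Pile A: G(15) = 1.
Pile B: G(22) = 1.
Combined Grundy value = 1 ⊕ 1 = 0.
A winning move leaves total XOR = 0, i.e. changes one component's Grundy value g to g ⊕ X where X is the current total.
Pile A: target g' = 1⊕0 = 1, but every legal move changes the Grundy value (mex property), so 0 moves.
Pile B: target g' = 1⊕0 = 1, but every legal move changes the Grundy value (mex property), so 0 moves.

0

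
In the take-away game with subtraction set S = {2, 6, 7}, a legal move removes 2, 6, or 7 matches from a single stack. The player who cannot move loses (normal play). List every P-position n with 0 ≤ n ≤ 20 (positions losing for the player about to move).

n :  0  1  2  3  4  5  6  7  8  9 10 11 12 13 14 15 16 17 18 19 20
G :  0  0  1  1  0  0  1  1  2  0  3  1  2  0  0  1  1  0  0  1  1
P-positions are exactly the n with G(n) = 0.

0, 1, 4, 5, 9, 13, 14, 17, 18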